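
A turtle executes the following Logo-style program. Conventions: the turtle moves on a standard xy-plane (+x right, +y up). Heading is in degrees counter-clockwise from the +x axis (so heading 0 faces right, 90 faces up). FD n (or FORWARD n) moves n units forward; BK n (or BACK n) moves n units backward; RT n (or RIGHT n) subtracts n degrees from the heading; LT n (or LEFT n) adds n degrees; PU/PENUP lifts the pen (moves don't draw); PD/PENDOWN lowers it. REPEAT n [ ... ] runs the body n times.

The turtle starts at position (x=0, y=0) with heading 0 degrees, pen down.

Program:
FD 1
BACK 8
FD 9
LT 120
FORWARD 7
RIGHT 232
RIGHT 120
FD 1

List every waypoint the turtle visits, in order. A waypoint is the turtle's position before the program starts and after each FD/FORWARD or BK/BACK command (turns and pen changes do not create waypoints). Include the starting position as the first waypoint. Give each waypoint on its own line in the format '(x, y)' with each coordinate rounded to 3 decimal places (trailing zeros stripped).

Executing turtle program step by step:
Start: pos=(0,0), heading=0, pen down
FD 1: (0,0) -> (1,0) [heading=0, draw]
BK 8: (1,0) -> (-7,0) [heading=0, draw]
FD 9: (-7,0) -> (2,0) [heading=0, draw]
LT 120: heading 0 -> 120
FD 7: (2,0) -> (-1.5,6.062) [heading=120, draw]
RT 232: heading 120 -> 248
RT 120: heading 248 -> 128
FD 1: (-1.5,6.062) -> (-2.116,6.85) [heading=128, draw]
Final: pos=(-2.116,6.85), heading=128, 5 segment(s) drawn
Waypoints (6 total):
(0, 0)
(1, 0)
(-7, 0)
(2, 0)
(-1.5, 6.062)
(-2.116, 6.85)

Answer: (0, 0)
(1, 0)
(-7, 0)
(2, 0)
(-1.5, 6.062)
(-2.116, 6.85)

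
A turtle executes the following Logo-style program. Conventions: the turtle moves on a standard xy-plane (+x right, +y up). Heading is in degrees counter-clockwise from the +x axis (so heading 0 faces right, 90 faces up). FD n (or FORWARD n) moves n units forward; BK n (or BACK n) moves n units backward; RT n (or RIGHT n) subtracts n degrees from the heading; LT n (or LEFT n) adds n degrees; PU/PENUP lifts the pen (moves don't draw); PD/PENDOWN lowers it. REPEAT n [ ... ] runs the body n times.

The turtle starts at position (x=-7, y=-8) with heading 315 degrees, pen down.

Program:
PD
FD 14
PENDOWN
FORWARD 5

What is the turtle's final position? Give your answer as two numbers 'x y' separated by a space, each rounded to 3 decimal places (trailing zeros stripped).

Executing turtle program step by step:
Start: pos=(-7,-8), heading=315, pen down
PD: pen down
FD 14: (-7,-8) -> (2.899,-17.899) [heading=315, draw]
PD: pen down
FD 5: (2.899,-17.899) -> (6.435,-21.435) [heading=315, draw]
Final: pos=(6.435,-21.435), heading=315, 2 segment(s) drawn

Answer: 6.435 -21.435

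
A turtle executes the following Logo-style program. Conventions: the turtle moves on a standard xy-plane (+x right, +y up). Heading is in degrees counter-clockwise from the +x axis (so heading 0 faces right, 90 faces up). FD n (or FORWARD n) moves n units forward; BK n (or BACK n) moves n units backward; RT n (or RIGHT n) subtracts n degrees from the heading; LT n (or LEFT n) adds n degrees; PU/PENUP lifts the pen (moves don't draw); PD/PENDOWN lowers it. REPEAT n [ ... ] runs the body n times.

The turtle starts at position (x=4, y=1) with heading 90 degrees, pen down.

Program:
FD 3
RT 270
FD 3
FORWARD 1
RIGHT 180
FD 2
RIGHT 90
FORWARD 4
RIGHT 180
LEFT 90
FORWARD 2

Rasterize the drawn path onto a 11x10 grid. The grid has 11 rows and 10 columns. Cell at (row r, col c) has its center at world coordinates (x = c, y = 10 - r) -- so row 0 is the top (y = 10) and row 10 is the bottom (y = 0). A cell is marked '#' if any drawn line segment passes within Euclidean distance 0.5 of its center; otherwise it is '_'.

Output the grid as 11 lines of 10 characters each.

Segment 0: (4,1) -> (4,4)
Segment 1: (4,4) -> (1,4)
Segment 2: (1,4) -> (0,4)
Segment 3: (0,4) -> (2,4)
Segment 4: (2,4) -> (2,0)
Segment 5: (2,0) -> (0,-0)

Answer: __________
__________
__________
__________
__________
__________
#####_____
__#_#_____
__#_#_____
__#_#_____
###_______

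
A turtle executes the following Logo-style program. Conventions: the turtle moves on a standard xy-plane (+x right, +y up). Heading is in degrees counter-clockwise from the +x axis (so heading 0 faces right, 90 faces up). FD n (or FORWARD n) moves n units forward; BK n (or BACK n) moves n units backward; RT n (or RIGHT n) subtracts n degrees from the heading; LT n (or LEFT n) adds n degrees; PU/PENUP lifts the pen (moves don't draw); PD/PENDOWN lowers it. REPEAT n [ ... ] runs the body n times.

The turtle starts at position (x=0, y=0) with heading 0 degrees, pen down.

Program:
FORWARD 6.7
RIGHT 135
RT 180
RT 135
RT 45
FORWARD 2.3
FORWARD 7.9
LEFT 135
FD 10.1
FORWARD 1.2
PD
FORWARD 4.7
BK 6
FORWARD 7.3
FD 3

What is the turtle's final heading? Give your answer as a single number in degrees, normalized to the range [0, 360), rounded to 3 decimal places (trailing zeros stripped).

Executing turtle program step by step:
Start: pos=(0,0), heading=0, pen down
FD 6.7: (0,0) -> (6.7,0) [heading=0, draw]
RT 135: heading 0 -> 225
RT 180: heading 225 -> 45
RT 135: heading 45 -> 270
RT 45: heading 270 -> 225
FD 2.3: (6.7,0) -> (5.074,-1.626) [heading=225, draw]
FD 7.9: (5.074,-1.626) -> (-0.512,-7.212) [heading=225, draw]
LT 135: heading 225 -> 0
FD 10.1: (-0.512,-7.212) -> (9.588,-7.212) [heading=0, draw]
FD 1.2: (9.588,-7.212) -> (10.788,-7.212) [heading=0, draw]
PD: pen down
FD 4.7: (10.788,-7.212) -> (15.488,-7.212) [heading=0, draw]
BK 6: (15.488,-7.212) -> (9.488,-7.212) [heading=0, draw]
FD 7.3: (9.488,-7.212) -> (16.788,-7.212) [heading=0, draw]
FD 3: (16.788,-7.212) -> (19.788,-7.212) [heading=0, draw]
Final: pos=(19.788,-7.212), heading=0, 9 segment(s) drawn

Answer: 0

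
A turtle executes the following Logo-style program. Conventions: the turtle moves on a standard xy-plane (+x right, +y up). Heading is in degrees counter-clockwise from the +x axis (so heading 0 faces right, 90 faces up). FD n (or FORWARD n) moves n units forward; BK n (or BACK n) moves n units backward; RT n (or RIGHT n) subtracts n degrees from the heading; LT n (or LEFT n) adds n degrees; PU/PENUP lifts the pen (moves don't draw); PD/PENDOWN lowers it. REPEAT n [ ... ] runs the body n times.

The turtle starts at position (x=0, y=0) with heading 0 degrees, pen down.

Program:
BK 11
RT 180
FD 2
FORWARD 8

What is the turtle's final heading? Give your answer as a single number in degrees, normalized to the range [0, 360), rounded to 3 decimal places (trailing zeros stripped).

Answer: 180

Derivation:
Executing turtle program step by step:
Start: pos=(0,0), heading=0, pen down
BK 11: (0,0) -> (-11,0) [heading=0, draw]
RT 180: heading 0 -> 180
FD 2: (-11,0) -> (-13,0) [heading=180, draw]
FD 8: (-13,0) -> (-21,0) [heading=180, draw]
Final: pos=(-21,0), heading=180, 3 segment(s) drawn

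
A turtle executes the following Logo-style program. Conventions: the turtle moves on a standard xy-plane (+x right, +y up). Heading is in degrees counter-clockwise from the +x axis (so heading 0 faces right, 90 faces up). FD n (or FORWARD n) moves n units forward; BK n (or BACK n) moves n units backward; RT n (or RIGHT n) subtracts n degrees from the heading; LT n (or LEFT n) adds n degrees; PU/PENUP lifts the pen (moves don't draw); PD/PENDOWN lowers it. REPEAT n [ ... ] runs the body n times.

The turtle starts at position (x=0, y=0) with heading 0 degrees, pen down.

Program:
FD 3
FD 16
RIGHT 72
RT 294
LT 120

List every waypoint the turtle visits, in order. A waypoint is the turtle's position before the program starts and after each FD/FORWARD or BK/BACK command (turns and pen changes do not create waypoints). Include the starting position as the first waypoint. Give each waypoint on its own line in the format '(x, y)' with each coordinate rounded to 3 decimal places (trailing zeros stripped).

Answer: (0, 0)
(3, 0)
(19, 0)

Derivation:
Executing turtle program step by step:
Start: pos=(0,0), heading=0, pen down
FD 3: (0,0) -> (3,0) [heading=0, draw]
FD 16: (3,0) -> (19,0) [heading=0, draw]
RT 72: heading 0 -> 288
RT 294: heading 288 -> 354
LT 120: heading 354 -> 114
Final: pos=(19,0), heading=114, 2 segment(s) drawn
Waypoints (3 total):
(0, 0)
(3, 0)
(19, 0)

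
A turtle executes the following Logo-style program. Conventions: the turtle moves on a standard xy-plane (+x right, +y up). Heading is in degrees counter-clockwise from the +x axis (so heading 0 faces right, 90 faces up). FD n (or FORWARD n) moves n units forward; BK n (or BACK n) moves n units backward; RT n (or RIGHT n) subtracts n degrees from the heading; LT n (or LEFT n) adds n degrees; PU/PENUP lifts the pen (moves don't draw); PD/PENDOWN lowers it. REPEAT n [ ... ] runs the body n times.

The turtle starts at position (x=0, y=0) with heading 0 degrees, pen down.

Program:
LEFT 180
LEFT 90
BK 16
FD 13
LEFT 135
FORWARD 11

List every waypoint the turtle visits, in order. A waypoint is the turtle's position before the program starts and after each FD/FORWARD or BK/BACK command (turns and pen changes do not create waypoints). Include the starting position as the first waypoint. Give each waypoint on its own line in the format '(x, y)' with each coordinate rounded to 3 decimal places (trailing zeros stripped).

Executing turtle program step by step:
Start: pos=(0,0), heading=0, pen down
LT 180: heading 0 -> 180
LT 90: heading 180 -> 270
BK 16: (0,0) -> (0,16) [heading=270, draw]
FD 13: (0,16) -> (0,3) [heading=270, draw]
LT 135: heading 270 -> 45
FD 11: (0,3) -> (7.778,10.778) [heading=45, draw]
Final: pos=(7.778,10.778), heading=45, 3 segment(s) drawn
Waypoints (4 total):
(0, 0)
(0, 16)
(0, 3)
(7.778, 10.778)

Answer: (0, 0)
(0, 16)
(0, 3)
(7.778, 10.778)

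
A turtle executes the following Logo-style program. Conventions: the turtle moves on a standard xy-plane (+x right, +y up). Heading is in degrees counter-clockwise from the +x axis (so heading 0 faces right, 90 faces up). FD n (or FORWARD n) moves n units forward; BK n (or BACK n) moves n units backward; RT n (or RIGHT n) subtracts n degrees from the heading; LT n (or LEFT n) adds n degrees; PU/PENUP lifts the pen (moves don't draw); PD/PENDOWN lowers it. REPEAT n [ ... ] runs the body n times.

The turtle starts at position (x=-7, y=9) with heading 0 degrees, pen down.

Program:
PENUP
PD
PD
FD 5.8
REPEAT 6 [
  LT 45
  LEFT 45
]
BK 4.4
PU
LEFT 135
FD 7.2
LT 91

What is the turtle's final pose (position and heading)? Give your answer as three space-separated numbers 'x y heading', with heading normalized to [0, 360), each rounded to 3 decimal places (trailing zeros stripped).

Executing turtle program step by step:
Start: pos=(-7,9), heading=0, pen down
PU: pen up
PD: pen down
PD: pen down
FD 5.8: (-7,9) -> (-1.2,9) [heading=0, draw]
REPEAT 6 [
  -- iteration 1/6 --
  LT 45: heading 0 -> 45
  LT 45: heading 45 -> 90
  -- iteration 2/6 --
  LT 45: heading 90 -> 135
  LT 45: heading 135 -> 180
  -- iteration 3/6 --
  LT 45: heading 180 -> 225
  LT 45: heading 225 -> 270
  -- iteration 4/6 --
  LT 45: heading 270 -> 315
  LT 45: heading 315 -> 0
  -- iteration 5/6 --
  LT 45: heading 0 -> 45
  LT 45: heading 45 -> 90
  -- iteration 6/6 --
  LT 45: heading 90 -> 135
  LT 45: heading 135 -> 180
]
BK 4.4: (-1.2,9) -> (3.2,9) [heading=180, draw]
PU: pen up
LT 135: heading 180 -> 315
FD 7.2: (3.2,9) -> (8.291,3.909) [heading=315, move]
LT 91: heading 315 -> 46
Final: pos=(8.291,3.909), heading=46, 2 segment(s) drawn

Answer: 8.291 3.909 46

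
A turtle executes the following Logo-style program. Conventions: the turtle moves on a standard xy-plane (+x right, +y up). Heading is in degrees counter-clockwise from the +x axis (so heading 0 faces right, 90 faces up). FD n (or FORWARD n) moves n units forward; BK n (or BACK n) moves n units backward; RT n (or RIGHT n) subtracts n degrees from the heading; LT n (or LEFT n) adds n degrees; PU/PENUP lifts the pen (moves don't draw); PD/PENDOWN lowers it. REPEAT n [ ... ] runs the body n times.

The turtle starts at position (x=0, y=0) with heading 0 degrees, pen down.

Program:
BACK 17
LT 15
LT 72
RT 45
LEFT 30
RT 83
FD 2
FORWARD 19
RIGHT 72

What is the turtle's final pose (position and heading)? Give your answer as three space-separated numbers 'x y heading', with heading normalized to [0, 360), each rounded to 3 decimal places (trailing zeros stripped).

Executing turtle program step by step:
Start: pos=(0,0), heading=0, pen down
BK 17: (0,0) -> (-17,0) [heading=0, draw]
LT 15: heading 0 -> 15
LT 72: heading 15 -> 87
RT 45: heading 87 -> 42
LT 30: heading 42 -> 72
RT 83: heading 72 -> 349
FD 2: (-17,0) -> (-15.037,-0.382) [heading=349, draw]
FD 19: (-15.037,-0.382) -> (3.614,-4.007) [heading=349, draw]
RT 72: heading 349 -> 277
Final: pos=(3.614,-4.007), heading=277, 3 segment(s) drawn

Answer: 3.614 -4.007 277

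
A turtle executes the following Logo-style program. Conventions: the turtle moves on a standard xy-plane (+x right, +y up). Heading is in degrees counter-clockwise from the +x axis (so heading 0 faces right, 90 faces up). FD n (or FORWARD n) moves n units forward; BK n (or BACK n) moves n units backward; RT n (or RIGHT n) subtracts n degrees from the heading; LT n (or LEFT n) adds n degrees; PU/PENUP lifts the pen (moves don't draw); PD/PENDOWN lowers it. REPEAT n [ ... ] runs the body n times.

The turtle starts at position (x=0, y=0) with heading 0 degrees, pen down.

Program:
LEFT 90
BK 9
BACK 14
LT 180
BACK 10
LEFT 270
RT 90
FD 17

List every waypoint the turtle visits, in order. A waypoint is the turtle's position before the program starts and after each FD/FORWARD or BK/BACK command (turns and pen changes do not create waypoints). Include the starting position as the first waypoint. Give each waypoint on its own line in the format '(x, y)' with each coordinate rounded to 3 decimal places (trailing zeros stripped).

Executing turtle program step by step:
Start: pos=(0,0), heading=0, pen down
LT 90: heading 0 -> 90
BK 9: (0,0) -> (0,-9) [heading=90, draw]
BK 14: (0,-9) -> (0,-23) [heading=90, draw]
LT 180: heading 90 -> 270
BK 10: (0,-23) -> (0,-13) [heading=270, draw]
LT 270: heading 270 -> 180
RT 90: heading 180 -> 90
FD 17: (0,-13) -> (0,4) [heading=90, draw]
Final: pos=(0,4), heading=90, 4 segment(s) drawn
Waypoints (5 total):
(0, 0)
(0, -9)
(0, -23)
(0, -13)
(0, 4)

Answer: (0, 0)
(0, -9)
(0, -23)
(0, -13)
(0, 4)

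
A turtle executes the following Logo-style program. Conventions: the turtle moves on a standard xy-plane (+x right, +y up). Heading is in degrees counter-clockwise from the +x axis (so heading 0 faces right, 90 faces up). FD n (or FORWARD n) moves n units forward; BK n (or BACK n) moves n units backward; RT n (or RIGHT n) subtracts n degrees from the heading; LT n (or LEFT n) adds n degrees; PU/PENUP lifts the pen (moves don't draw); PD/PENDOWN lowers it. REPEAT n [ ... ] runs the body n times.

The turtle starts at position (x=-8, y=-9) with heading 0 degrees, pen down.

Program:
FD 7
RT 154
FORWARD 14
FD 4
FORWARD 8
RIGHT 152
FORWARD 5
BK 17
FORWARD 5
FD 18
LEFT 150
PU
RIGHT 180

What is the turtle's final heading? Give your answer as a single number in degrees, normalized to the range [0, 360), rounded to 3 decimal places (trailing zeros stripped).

Answer: 24

Derivation:
Executing turtle program step by step:
Start: pos=(-8,-9), heading=0, pen down
FD 7: (-8,-9) -> (-1,-9) [heading=0, draw]
RT 154: heading 0 -> 206
FD 14: (-1,-9) -> (-13.583,-15.137) [heading=206, draw]
FD 4: (-13.583,-15.137) -> (-17.178,-16.891) [heading=206, draw]
FD 8: (-17.178,-16.891) -> (-24.369,-20.398) [heading=206, draw]
RT 152: heading 206 -> 54
FD 5: (-24.369,-20.398) -> (-21.43,-16.353) [heading=54, draw]
BK 17: (-21.43,-16.353) -> (-31.422,-30.106) [heading=54, draw]
FD 5: (-31.422,-30.106) -> (-28.483,-26.061) [heading=54, draw]
FD 18: (-28.483,-26.061) -> (-17.903,-11.498) [heading=54, draw]
LT 150: heading 54 -> 204
PU: pen up
RT 180: heading 204 -> 24
Final: pos=(-17.903,-11.498), heading=24, 8 segment(s) drawn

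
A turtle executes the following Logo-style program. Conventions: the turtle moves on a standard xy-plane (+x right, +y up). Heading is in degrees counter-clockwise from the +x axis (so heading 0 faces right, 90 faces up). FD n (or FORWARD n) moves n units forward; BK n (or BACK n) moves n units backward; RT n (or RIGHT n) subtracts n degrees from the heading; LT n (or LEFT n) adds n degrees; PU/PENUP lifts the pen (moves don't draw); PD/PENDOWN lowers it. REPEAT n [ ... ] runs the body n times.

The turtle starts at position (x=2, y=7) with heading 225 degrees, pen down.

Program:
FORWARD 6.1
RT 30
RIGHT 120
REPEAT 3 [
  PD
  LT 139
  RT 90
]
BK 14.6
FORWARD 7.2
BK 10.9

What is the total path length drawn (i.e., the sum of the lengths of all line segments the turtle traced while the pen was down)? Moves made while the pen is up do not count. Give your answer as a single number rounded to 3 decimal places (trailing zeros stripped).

Answer: 38.8

Derivation:
Executing turtle program step by step:
Start: pos=(2,7), heading=225, pen down
FD 6.1: (2,7) -> (-2.313,2.687) [heading=225, draw]
RT 30: heading 225 -> 195
RT 120: heading 195 -> 75
REPEAT 3 [
  -- iteration 1/3 --
  PD: pen down
  LT 139: heading 75 -> 214
  RT 90: heading 214 -> 124
  -- iteration 2/3 --
  PD: pen down
  LT 139: heading 124 -> 263
  RT 90: heading 263 -> 173
  -- iteration 3/3 --
  PD: pen down
  LT 139: heading 173 -> 312
  RT 90: heading 312 -> 222
]
BK 14.6: (-2.313,2.687) -> (8.537,12.456) [heading=222, draw]
FD 7.2: (8.537,12.456) -> (3.186,7.638) [heading=222, draw]
BK 10.9: (3.186,7.638) -> (11.286,14.932) [heading=222, draw]
Final: pos=(11.286,14.932), heading=222, 4 segment(s) drawn

Segment lengths:
  seg 1: (2,7) -> (-2.313,2.687), length = 6.1
  seg 2: (-2.313,2.687) -> (8.537,12.456), length = 14.6
  seg 3: (8.537,12.456) -> (3.186,7.638), length = 7.2
  seg 4: (3.186,7.638) -> (11.286,14.932), length = 10.9
Total = 38.8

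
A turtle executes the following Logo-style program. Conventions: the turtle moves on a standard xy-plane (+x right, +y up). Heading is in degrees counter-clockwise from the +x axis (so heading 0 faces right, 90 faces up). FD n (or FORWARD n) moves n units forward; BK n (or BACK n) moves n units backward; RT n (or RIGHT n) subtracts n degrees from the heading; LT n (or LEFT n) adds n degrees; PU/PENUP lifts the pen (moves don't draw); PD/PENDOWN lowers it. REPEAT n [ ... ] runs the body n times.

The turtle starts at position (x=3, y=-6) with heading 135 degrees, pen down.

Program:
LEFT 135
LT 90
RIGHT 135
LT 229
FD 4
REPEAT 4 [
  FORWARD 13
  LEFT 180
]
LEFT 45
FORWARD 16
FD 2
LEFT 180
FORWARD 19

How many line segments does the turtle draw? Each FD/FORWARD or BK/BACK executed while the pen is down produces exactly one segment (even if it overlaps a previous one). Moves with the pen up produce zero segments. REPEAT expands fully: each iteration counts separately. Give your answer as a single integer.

Executing turtle program step by step:
Start: pos=(3,-6), heading=135, pen down
LT 135: heading 135 -> 270
LT 90: heading 270 -> 0
RT 135: heading 0 -> 225
LT 229: heading 225 -> 94
FD 4: (3,-6) -> (2.721,-2.01) [heading=94, draw]
REPEAT 4 [
  -- iteration 1/4 --
  FD 13: (2.721,-2.01) -> (1.814,10.959) [heading=94, draw]
  LT 180: heading 94 -> 274
  -- iteration 2/4 --
  FD 13: (1.814,10.959) -> (2.721,-2.01) [heading=274, draw]
  LT 180: heading 274 -> 94
  -- iteration 3/4 --
  FD 13: (2.721,-2.01) -> (1.814,10.959) [heading=94, draw]
  LT 180: heading 94 -> 274
  -- iteration 4/4 --
  FD 13: (1.814,10.959) -> (2.721,-2.01) [heading=274, draw]
  LT 180: heading 274 -> 94
]
LT 45: heading 94 -> 139
FD 16: (2.721,-2.01) -> (-9.354,8.487) [heading=139, draw]
FD 2: (-9.354,8.487) -> (-10.864,9.799) [heading=139, draw]
LT 180: heading 139 -> 319
FD 19: (-10.864,9.799) -> (3.476,-2.666) [heading=319, draw]
Final: pos=(3.476,-2.666), heading=319, 8 segment(s) drawn
Segments drawn: 8

Answer: 8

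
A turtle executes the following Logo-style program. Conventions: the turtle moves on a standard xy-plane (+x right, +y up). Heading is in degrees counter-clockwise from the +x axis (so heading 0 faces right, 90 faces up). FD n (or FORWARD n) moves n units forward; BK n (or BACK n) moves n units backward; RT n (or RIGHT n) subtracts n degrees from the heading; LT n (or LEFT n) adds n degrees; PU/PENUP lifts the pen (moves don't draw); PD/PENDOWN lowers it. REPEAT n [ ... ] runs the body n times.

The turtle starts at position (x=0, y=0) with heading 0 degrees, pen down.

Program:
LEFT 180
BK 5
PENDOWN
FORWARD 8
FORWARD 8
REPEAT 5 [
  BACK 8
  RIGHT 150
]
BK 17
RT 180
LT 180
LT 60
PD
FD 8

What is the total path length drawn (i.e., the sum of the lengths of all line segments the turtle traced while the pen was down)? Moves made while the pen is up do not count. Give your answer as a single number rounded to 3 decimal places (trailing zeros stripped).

Answer: 86

Derivation:
Executing turtle program step by step:
Start: pos=(0,0), heading=0, pen down
LT 180: heading 0 -> 180
BK 5: (0,0) -> (5,0) [heading=180, draw]
PD: pen down
FD 8: (5,0) -> (-3,0) [heading=180, draw]
FD 8: (-3,0) -> (-11,0) [heading=180, draw]
REPEAT 5 [
  -- iteration 1/5 --
  BK 8: (-11,0) -> (-3,0) [heading=180, draw]
  RT 150: heading 180 -> 30
  -- iteration 2/5 --
  BK 8: (-3,0) -> (-9.928,-4) [heading=30, draw]
  RT 150: heading 30 -> 240
  -- iteration 3/5 --
  BK 8: (-9.928,-4) -> (-5.928,2.928) [heading=240, draw]
  RT 150: heading 240 -> 90
  -- iteration 4/5 --
  BK 8: (-5.928,2.928) -> (-5.928,-5.072) [heading=90, draw]
  RT 150: heading 90 -> 300
  -- iteration 5/5 --
  BK 8: (-5.928,-5.072) -> (-9.928,1.856) [heading=300, draw]
  RT 150: heading 300 -> 150
]
BK 17: (-9.928,1.856) -> (4.794,-6.644) [heading=150, draw]
RT 180: heading 150 -> 330
LT 180: heading 330 -> 150
LT 60: heading 150 -> 210
PD: pen down
FD 8: (4.794,-6.644) -> (-2.134,-10.644) [heading=210, draw]
Final: pos=(-2.134,-10.644), heading=210, 10 segment(s) drawn

Segment lengths:
  seg 1: (0,0) -> (5,0), length = 5
  seg 2: (5,0) -> (-3,0), length = 8
  seg 3: (-3,0) -> (-11,0), length = 8
  seg 4: (-11,0) -> (-3,0), length = 8
  seg 5: (-3,0) -> (-9.928,-4), length = 8
  seg 6: (-9.928,-4) -> (-5.928,2.928), length = 8
  seg 7: (-5.928,2.928) -> (-5.928,-5.072), length = 8
  seg 8: (-5.928,-5.072) -> (-9.928,1.856), length = 8
  seg 9: (-9.928,1.856) -> (4.794,-6.644), length = 17
  seg 10: (4.794,-6.644) -> (-2.134,-10.644), length = 8
Total = 86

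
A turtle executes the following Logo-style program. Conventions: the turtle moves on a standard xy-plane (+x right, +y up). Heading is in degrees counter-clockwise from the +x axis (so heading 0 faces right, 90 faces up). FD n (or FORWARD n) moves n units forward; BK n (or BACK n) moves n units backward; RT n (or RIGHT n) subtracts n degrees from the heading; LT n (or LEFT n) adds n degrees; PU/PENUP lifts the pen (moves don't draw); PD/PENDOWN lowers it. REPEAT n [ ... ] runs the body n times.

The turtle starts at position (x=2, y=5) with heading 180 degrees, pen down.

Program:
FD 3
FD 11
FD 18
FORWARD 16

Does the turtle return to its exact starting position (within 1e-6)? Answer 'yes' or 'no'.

Answer: no

Derivation:
Executing turtle program step by step:
Start: pos=(2,5), heading=180, pen down
FD 3: (2,5) -> (-1,5) [heading=180, draw]
FD 11: (-1,5) -> (-12,5) [heading=180, draw]
FD 18: (-12,5) -> (-30,5) [heading=180, draw]
FD 16: (-30,5) -> (-46,5) [heading=180, draw]
Final: pos=(-46,5), heading=180, 4 segment(s) drawn

Start position: (2, 5)
Final position: (-46, 5)
Distance = 48; >= 1e-6 -> NOT closed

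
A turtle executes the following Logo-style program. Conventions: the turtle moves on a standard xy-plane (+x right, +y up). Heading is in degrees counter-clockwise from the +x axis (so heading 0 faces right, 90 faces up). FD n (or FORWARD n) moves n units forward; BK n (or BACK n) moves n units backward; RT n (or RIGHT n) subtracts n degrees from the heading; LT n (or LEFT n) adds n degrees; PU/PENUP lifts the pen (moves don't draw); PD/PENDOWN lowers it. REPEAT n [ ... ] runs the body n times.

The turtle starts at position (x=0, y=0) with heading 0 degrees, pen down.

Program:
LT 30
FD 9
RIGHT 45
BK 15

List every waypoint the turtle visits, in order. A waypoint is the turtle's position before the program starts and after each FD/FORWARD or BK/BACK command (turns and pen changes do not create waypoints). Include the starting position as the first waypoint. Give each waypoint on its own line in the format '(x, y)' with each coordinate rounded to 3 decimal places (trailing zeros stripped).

Executing turtle program step by step:
Start: pos=(0,0), heading=0, pen down
LT 30: heading 0 -> 30
FD 9: (0,0) -> (7.794,4.5) [heading=30, draw]
RT 45: heading 30 -> 345
BK 15: (7.794,4.5) -> (-6.695,8.382) [heading=345, draw]
Final: pos=(-6.695,8.382), heading=345, 2 segment(s) drawn
Waypoints (3 total):
(0, 0)
(7.794, 4.5)
(-6.695, 8.382)

Answer: (0, 0)
(7.794, 4.5)
(-6.695, 8.382)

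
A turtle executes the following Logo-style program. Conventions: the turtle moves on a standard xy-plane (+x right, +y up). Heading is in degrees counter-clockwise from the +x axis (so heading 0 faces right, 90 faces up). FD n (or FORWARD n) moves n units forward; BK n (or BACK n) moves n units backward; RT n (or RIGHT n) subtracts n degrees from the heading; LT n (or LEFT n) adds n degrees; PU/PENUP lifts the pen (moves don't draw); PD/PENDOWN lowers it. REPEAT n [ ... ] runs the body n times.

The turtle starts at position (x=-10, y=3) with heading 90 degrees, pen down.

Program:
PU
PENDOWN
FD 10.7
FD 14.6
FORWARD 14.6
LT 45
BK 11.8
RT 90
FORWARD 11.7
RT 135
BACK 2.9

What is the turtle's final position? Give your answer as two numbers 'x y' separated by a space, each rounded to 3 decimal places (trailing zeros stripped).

Answer: 6.617 45.729

Derivation:
Executing turtle program step by step:
Start: pos=(-10,3), heading=90, pen down
PU: pen up
PD: pen down
FD 10.7: (-10,3) -> (-10,13.7) [heading=90, draw]
FD 14.6: (-10,13.7) -> (-10,28.3) [heading=90, draw]
FD 14.6: (-10,28.3) -> (-10,42.9) [heading=90, draw]
LT 45: heading 90 -> 135
BK 11.8: (-10,42.9) -> (-1.656,34.556) [heading=135, draw]
RT 90: heading 135 -> 45
FD 11.7: (-1.656,34.556) -> (6.617,42.829) [heading=45, draw]
RT 135: heading 45 -> 270
BK 2.9: (6.617,42.829) -> (6.617,45.729) [heading=270, draw]
Final: pos=(6.617,45.729), heading=270, 6 segment(s) drawn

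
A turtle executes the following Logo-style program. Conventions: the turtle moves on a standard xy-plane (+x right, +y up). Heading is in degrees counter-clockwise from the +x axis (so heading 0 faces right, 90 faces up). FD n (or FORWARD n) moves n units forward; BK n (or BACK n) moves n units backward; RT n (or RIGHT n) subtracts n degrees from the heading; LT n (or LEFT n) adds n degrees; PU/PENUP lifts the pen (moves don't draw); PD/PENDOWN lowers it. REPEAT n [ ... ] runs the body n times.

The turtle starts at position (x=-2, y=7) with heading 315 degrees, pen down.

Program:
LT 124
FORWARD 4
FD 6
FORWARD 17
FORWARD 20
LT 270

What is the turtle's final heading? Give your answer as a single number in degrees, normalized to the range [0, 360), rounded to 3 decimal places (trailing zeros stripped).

Executing turtle program step by step:
Start: pos=(-2,7), heading=315, pen down
LT 124: heading 315 -> 79
FD 4: (-2,7) -> (-1.237,10.927) [heading=79, draw]
FD 6: (-1.237,10.927) -> (-0.092,16.816) [heading=79, draw]
FD 17: (-0.092,16.816) -> (3.152,33.504) [heading=79, draw]
FD 20: (3.152,33.504) -> (6.968,53.136) [heading=79, draw]
LT 270: heading 79 -> 349
Final: pos=(6.968,53.136), heading=349, 4 segment(s) drawn

Answer: 349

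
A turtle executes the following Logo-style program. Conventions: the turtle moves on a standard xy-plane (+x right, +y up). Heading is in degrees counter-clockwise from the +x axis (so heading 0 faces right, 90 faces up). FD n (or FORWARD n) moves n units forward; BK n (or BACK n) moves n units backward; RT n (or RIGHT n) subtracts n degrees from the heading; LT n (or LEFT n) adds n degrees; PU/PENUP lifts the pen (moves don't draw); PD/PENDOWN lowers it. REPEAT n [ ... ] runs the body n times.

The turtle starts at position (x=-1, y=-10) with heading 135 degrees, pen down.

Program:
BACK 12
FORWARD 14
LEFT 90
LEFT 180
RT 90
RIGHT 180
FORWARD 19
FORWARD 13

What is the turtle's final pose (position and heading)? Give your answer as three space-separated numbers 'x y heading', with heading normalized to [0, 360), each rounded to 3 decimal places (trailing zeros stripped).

Answer: -25.042 14.042 135

Derivation:
Executing turtle program step by step:
Start: pos=(-1,-10), heading=135, pen down
BK 12: (-1,-10) -> (7.485,-18.485) [heading=135, draw]
FD 14: (7.485,-18.485) -> (-2.414,-8.586) [heading=135, draw]
LT 90: heading 135 -> 225
LT 180: heading 225 -> 45
RT 90: heading 45 -> 315
RT 180: heading 315 -> 135
FD 19: (-2.414,-8.586) -> (-15.849,4.849) [heading=135, draw]
FD 13: (-15.849,4.849) -> (-25.042,14.042) [heading=135, draw]
Final: pos=(-25.042,14.042), heading=135, 4 segment(s) drawn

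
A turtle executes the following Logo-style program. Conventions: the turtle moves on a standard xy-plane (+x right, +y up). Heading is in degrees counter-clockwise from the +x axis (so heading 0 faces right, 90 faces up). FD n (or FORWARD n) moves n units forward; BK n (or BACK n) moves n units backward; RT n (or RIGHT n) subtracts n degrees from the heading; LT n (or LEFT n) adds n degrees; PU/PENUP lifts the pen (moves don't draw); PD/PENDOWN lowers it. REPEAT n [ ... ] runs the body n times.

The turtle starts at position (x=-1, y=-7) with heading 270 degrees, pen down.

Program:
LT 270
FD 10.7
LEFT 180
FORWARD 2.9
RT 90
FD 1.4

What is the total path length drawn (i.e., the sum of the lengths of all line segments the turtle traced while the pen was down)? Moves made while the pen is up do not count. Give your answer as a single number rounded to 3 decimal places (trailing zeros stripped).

Answer: 15

Derivation:
Executing turtle program step by step:
Start: pos=(-1,-7), heading=270, pen down
LT 270: heading 270 -> 180
FD 10.7: (-1,-7) -> (-11.7,-7) [heading=180, draw]
LT 180: heading 180 -> 0
FD 2.9: (-11.7,-7) -> (-8.8,-7) [heading=0, draw]
RT 90: heading 0 -> 270
FD 1.4: (-8.8,-7) -> (-8.8,-8.4) [heading=270, draw]
Final: pos=(-8.8,-8.4), heading=270, 3 segment(s) drawn

Segment lengths:
  seg 1: (-1,-7) -> (-11.7,-7), length = 10.7
  seg 2: (-11.7,-7) -> (-8.8,-7), length = 2.9
  seg 3: (-8.8,-7) -> (-8.8,-8.4), length = 1.4
Total = 15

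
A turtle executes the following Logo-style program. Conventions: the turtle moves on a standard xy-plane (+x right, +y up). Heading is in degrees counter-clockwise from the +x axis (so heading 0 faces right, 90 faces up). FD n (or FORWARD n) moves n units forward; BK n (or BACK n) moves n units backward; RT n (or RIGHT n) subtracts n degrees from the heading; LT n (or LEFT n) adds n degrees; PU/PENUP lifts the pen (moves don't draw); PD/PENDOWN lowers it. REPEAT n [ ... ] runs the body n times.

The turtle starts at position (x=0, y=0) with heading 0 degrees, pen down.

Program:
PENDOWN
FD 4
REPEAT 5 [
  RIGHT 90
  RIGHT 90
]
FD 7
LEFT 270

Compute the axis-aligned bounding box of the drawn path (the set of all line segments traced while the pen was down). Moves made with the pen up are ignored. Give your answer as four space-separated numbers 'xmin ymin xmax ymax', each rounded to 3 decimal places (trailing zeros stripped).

Executing turtle program step by step:
Start: pos=(0,0), heading=0, pen down
PD: pen down
FD 4: (0,0) -> (4,0) [heading=0, draw]
REPEAT 5 [
  -- iteration 1/5 --
  RT 90: heading 0 -> 270
  RT 90: heading 270 -> 180
  -- iteration 2/5 --
  RT 90: heading 180 -> 90
  RT 90: heading 90 -> 0
  -- iteration 3/5 --
  RT 90: heading 0 -> 270
  RT 90: heading 270 -> 180
  -- iteration 4/5 --
  RT 90: heading 180 -> 90
  RT 90: heading 90 -> 0
  -- iteration 5/5 --
  RT 90: heading 0 -> 270
  RT 90: heading 270 -> 180
]
FD 7: (4,0) -> (-3,0) [heading=180, draw]
LT 270: heading 180 -> 90
Final: pos=(-3,0), heading=90, 2 segment(s) drawn

Segment endpoints: x in {-3, 0, 4}, y in {0, 0}
xmin=-3, ymin=0, xmax=4, ymax=0

Answer: -3 0 4 0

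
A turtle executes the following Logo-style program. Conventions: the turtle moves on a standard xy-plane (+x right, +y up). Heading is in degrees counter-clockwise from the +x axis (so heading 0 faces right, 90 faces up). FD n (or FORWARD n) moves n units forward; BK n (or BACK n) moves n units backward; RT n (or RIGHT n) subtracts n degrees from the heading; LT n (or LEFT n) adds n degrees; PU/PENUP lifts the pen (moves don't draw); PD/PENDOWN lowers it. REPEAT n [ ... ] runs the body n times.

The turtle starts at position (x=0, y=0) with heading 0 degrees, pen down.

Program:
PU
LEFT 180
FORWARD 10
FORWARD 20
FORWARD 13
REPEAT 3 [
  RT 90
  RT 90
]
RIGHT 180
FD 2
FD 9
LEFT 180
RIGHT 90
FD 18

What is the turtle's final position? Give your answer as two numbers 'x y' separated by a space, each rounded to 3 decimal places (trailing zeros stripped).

Answer: -54 -18

Derivation:
Executing turtle program step by step:
Start: pos=(0,0), heading=0, pen down
PU: pen up
LT 180: heading 0 -> 180
FD 10: (0,0) -> (-10,0) [heading=180, move]
FD 20: (-10,0) -> (-30,0) [heading=180, move]
FD 13: (-30,0) -> (-43,0) [heading=180, move]
REPEAT 3 [
  -- iteration 1/3 --
  RT 90: heading 180 -> 90
  RT 90: heading 90 -> 0
  -- iteration 2/3 --
  RT 90: heading 0 -> 270
  RT 90: heading 270 -> 180
  -- iteration 3/3 --
  RT 90: heading 180 -> 90
  RT 90: heading 90 -> 0
]
RT 180: heading 0 -> 180
FD 2: (-43,0) -> (-45,0) [heading=180, move]
FD 9: (-45,0) -> (-54,0) [heading=180, move]
LT 180: heading 180 -> 0
RT 90: heading 0 -> 270
FD 18: (-54,0) -> (-54,-18) [heading=270, move]
Final: pos=(-54,-18), heading=270, 0 segment(s) drawn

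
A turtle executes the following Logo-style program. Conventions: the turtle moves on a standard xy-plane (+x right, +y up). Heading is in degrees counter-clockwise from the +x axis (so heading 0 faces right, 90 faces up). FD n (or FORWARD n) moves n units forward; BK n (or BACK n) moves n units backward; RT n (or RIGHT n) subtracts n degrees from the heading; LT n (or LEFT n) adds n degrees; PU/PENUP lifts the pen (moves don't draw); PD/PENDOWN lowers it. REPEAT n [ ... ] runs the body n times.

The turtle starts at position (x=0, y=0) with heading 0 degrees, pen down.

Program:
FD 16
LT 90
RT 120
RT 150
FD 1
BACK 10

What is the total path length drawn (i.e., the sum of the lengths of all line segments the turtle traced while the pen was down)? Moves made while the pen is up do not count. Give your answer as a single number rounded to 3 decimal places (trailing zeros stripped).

Executing turtle program step by step:
Start: pos=(0,0), heading=0, pen down
FD 16: (0,0) -> (16,0) [heading=0, draw]
LT 90: heading 0 -> 90
RT 120: heading 90 -> 330
RT 150: heading 330 -> 180
FD 1: (16,0) -> (15,0) [heading=180, draw]
BK 10: (15,0) -> (25,0) [heading=180, draw]
Final: pos=(25,0), heading=180, 3 segment(s) drawn

Segment lengths:
  seg 1: (0,0) -> (16,0), length = 16
  seg 2: (16,0) -> (15,0), length = 1
  seg 3: (15,0) -> (25,0), length = 10
Total = 27

Answer: 27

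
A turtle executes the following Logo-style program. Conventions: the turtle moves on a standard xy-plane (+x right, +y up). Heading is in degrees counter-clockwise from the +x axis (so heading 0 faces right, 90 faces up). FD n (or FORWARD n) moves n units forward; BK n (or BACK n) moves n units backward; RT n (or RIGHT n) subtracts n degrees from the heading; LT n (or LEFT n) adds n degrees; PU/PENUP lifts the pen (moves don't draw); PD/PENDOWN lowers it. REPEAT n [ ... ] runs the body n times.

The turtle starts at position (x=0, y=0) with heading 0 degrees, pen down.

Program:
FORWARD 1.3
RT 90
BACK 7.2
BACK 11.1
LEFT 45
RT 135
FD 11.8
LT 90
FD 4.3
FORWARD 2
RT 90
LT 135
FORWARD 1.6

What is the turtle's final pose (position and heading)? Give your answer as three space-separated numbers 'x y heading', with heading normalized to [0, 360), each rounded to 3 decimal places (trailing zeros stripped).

Answer: -9.369 10.869 315

Derivation:
Executing turtle program step by step:
Start: pos=(0,0), heading=0, pen down
FD 1.3: (0,0) -> (1.3,0) [heading=0, draw]
RT 90: heading 0 -> 270
BK 7.2: (1.3,0) -> (1.3,7.2) [heading=270, draw]
BK 11.1: (1.3,7.2) -> (1.3,18.3) [heading=270, draw]
LT 45: heading 270 -> 315
RT 135: heading 315 -> 180
FD 11.8: (1.3,18.3) -> (-10.5,18.3) [heading=180, draw]
LT 90: heading 180 -> 270
FD 4.3: (-10.5,18.3) -> (-10.5,14) [heading=270, draw]
FD 2: (-10.5,14) -> (-10.5,12) [heading=270, draw]
RT 90: heading 270 -> 180
LT 135: heading 180 -> 315
FD 1.6: (-10.5,12) -> (-9.369,10.869) [heading=315, draw]
Final: pos=(-9.369,10.869), heading=315, 7 segment(s) drawn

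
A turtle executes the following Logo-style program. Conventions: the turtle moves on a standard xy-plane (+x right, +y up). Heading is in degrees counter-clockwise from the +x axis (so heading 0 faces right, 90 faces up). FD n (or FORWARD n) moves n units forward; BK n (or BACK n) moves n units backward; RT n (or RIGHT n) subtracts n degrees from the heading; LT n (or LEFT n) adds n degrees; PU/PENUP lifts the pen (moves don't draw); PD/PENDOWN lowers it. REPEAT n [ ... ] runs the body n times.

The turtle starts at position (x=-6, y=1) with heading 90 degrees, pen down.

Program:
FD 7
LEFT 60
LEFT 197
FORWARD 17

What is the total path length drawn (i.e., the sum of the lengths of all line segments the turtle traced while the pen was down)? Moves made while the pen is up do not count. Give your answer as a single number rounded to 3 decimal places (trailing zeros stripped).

Executing turtle program step by step:
Start: pos=(-6,1), heading=90, pen down
FD 7: (-6,1) -> (-6,8) [heading=90, draw]
LT 60: heading 90 -> 150
LT 197: heading 150 -> 347
FD 17: (-6,8) -> (10.564,4.176) [heading=347, draw]
Final: pos=(10.564,4.176), heading=347, 2 segment(s) drawn

Segment lengths:
  seg 1: (-6,1) -> (-6,8), length = 7
  seg 2: (-6,8) -> (10.564,4.176), length = 17
Total = 24

Answer: 24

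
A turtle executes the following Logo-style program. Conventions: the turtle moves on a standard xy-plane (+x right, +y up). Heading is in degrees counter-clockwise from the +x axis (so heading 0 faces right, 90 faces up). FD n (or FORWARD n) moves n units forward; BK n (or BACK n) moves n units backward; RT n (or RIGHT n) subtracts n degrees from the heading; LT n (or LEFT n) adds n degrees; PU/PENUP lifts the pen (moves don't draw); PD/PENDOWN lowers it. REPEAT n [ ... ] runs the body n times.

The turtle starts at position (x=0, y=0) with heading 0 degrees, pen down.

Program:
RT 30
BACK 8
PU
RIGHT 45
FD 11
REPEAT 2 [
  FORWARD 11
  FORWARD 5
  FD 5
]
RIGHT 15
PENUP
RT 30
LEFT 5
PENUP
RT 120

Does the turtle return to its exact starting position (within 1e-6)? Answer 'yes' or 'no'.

Answer: no

Derivation:
Executing turtle program step by step:
Start: pos=(0,0), heading=0, pen down
RT 30: heading 0 -> 330
BK 8: (0,0) -> (-6.928,4) [heading=330, draw]
PU: pen up
RT 45: heading 330 -> 285
FD 11: (-6.928,4) -> (-4.081,-6.625) [heading=285, move]
REPEAT 2 [
  -- iteration 1/2 --
  FD 11: (-4.081,-6.625) -> (-1.234,-17.25) [heading=285, move]
  FD 5: (-1.234,-17.25) -> (0.06,-22.08) [heading=285, move]
  FD 5: (0.06,-22.08) -> (1.354,-26.91) [heading=285, move]
  -- iteration 2/2 --
  FD 11: (1.354,-26.91) -> (4.201,-37.535) [heading=285, move]
  FD 5: (4.201,-37.535) -> (5.495,-42.364) [heading=285, move]
  FD 5: (5.495,-42.364) -> (6.789,-47.194) [heading=285, move]
]
RT 15: heading 285 -> 270
PU: pen up
RT 30: heading 270 -> 240
LT 5: heading 240 -> 245
PU: pen up
RT 120: heading 245 -> 125
Final: pos=(6.789,-47.194), heading=125, 1 segment(s) drawn

Start position: (0, 0)
Final position: (6.789, -47.194)
Distance = 47.68; >= 1e-6 -> NOT closed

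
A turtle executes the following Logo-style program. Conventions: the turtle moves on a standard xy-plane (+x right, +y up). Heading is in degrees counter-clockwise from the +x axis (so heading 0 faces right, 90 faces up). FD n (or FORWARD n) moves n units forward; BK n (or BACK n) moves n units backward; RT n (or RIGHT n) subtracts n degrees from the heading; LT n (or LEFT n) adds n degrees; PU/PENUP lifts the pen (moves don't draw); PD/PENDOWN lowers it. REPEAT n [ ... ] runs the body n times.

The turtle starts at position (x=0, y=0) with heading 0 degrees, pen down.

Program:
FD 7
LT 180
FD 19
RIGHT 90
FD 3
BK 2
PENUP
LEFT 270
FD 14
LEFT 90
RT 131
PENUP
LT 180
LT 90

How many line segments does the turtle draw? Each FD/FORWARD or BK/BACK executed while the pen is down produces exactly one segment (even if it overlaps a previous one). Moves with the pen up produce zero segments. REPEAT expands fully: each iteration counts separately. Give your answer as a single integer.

Answer: 4

Derivation:
Executing turtle program step by step:
Start: pos=(0,0), heading=0, pen down
FD 7: (0,0) -> (7,0) [heading=0, draw]
LT 180: heading 0 -> 180
FD 19: (7,0) -> (-12,0) [heading=180, draw]
RT 90: heading 180 -> 90
FD 3: (-12,0) -> (-12,3) [heading=90, draw]
BK 2: (-12,3) -> (-12,1) [heading=90, draw]
PU: pen up
LT 270: heading 90 -> 0
FD 14: (-12,1) -> (2,1) [heading=0, move]
LT 90: heading 0 -> 90
RT 131: heading 90 -> 319
PU: pen up
LT 180: heading 319 -> 139
LT 90: heading 139 -> 229
Final: pos=(2,1), heading=229, 4 segment(s) drawn
Segments drawn: 4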